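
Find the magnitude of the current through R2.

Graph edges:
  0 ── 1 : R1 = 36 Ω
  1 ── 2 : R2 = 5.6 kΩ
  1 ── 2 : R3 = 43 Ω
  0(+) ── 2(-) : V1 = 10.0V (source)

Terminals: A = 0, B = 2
Nodal analysis, taking node 2 as the 0 V reference.
Source V1 fixes V_0 = 10 V.
KCL at each unknown node (sum of currents leaving = 0; resistances in Ω):
  Node 1: (V_1 - 10)/36 + (V_1 - 0)/5600 + (V_1 - 0)/43 = 0
Collecting terms: 0.05121 × V_1 = 0.2778  =>  V_1 = 5.424 V
I_R2 = (V_1 - V_2)/R2 = (5.424 - 0)/5600 = 0.0009686 A
|I_R2| = 0.0009686 A

Final answer: |I_R2| = 0.0009686 A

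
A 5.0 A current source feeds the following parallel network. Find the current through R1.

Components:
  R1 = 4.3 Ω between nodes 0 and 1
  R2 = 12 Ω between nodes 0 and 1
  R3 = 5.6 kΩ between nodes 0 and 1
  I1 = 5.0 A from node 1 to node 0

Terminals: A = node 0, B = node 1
All resistors sit directly between nodes 0 and 1, so they are in parallel and share one voltage V; the full source current 5 A splits among them.
1/R_par = 1/4.3 + 1/12 + 1/5600 = 0.3161 S  =>  R_par = 3.164 Ω
V = I × R_par = 5 × 3.164 = 15.82 V
I_R1 = V/R1 = 15.82/4.3 = 3.679 A

Final answer: 3.679 A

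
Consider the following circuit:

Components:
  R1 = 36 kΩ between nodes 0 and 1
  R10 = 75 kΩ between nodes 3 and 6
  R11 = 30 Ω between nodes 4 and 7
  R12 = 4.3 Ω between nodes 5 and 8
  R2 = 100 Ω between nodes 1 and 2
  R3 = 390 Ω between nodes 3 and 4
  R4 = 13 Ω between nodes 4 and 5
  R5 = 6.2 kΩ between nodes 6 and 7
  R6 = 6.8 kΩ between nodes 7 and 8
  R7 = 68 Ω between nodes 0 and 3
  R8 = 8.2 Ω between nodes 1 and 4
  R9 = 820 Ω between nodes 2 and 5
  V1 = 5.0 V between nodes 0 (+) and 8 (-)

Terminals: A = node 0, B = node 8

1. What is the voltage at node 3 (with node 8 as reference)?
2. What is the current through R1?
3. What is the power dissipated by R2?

Nodal analysis, taking node 8 as the 0 V reference.
Source V1 fixes V_0 = 5 V.
KCL at each unknown node (sum of currents leaving = 0; resistances in Ω):
  Node 1: (V_1 - 5)/36000 + (V_1 - V_2)/100 + (V_1 - V_4)/8.2 = 0
  Node 2: (V_2 - V_1)/100 + (V_2 - V_5)/820 = 0
  Node 3: (V_3 - V_4)/390 + (V_3 - 5)/68 + (V_3 - V_6)/75000 = 0
  Node 4: (V_4 - V_3)/390 + (V_4 - V_5)/13 + (V_4 - V_1)/8.2 + (V_4 - V_7)/30 = 0
  Node 5: (V_5 - V_4)/13 + (V_5 - V_2)/820 + (V_5 - 0)/4.3 = 0
  Node 6: (V_6 - V_7)/6200 + (V_6 - V_3)/75000 = 0
  Node 7: (V_7 - V_6)/6200 + (V_7 - 0)/6800 + (V_7 - V_4)/30 = 0
Collecting terms (coefficients in siemens):
  0.132·V_1 - 0.01·V_2 - 0.122·V_4 = 0.0001389
  0.01122·V_2 - 0.01·V_1 - 0.00122·V_5 = 0
  0.01728·V_3 - 0.002564·V_4 - 0.00001333·V_6 = 0.07353
  0.2348·V_4 - 0.122·V_1 - 0.002564·V_3 - 0.07692·V_5 - 0.03333·V_7 = 0
  0.3107·V_5 - 0.00122·V_2 - 0.07692·V_4 = 0
  0.0001746·V_6 - 0.00001333·V_3 - 0.0001613·V_7 = 0
  0.03364·V_7 - 0.03333·V_4 - 0.0001613·V_6 = 0
Solving these 7 simultaneous equations (Gaussian elimination) gives:
  V_1 = 0.1825 V, V_2 = 0.1677 V, V_3 = 4.282 V, V_4 = 0.1826 V
  V_5 = 0.04587 V, V_6 = 0.4963 V, V_7 = 0.1833 V
Part 1:
  Read off the nodal solution: V_3 = 4.282 V
Part 2:
  I_R1 = (V_0 - V_1)/R1 = (5 - 0.1825)/36000 = 0.0001338 A
  Magnitude: I_R1 = 0.0001338 A
Part 3:
  I_R2 = (V_1 - V_2)/R2 = (0.1825 - 0.1677)/100 = 0.0001485 A
  P_R2 = I_R2² × R2 = (0.0001485)² × 100 = 0.000002206 W

Final answers:
1. V_3 = 4.282 V
2. I_R1 = 0.0001338 A
3. P_R2 = 2.206e-06 W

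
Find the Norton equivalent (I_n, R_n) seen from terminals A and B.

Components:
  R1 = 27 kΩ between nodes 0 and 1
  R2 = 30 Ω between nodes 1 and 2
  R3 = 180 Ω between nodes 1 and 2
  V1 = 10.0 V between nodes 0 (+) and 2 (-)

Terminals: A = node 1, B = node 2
Find the Thévenin equivalent first; then I_n = V_th/R_th and R_n = R_th.
Step 1 — V_th is the open-circuit voltage V_A - V_B (nothing connected across the terminals).
Nodal analysis, taking node 2 as the 0 V reference.
Source V1 fixes V_0 = 10 V.
KCL at each unknown node (sum of currents leaving = 0; resistances in Ω):
  Node 1: (V_1 - 10)/27000 + (V_1 - 0)/30 + (V_1 - 0)/180 = 0
Collecting terms: 0.03893 × V_1 = 0.0003704  =>  V_1 = 0.009515 V
V_th = V_1 - V_2 = 0.009515 - 0 = 0.009515 V
Step 2 — R_th: zero the source — replace V1 by a short circuit (node 2 merges into node 0) — and find the resistance seen between A (node 1) and B (node 0).
Reduce the network between node 1 (A) and node 0 (B) by series/parallel combination:
  Rp1 = R1 ‖ R2 ‖ R3 (parallel, all between nodes 0 and 1) = 1/(1/27000 + 1/30 + 1/180) = 25.69 Ω
R_th = 25.69 Ω
I_n = V_th/R_th = 0.009515/25.69 = 0.0003704 A, and R_n = R_th = 25.69 Ω

Final answer: I_n = 0.0003704 A, R_n = 25.69 Ω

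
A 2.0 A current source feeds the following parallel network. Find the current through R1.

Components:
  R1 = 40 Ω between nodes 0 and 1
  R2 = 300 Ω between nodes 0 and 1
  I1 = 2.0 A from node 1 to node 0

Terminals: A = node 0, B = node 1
All resistors sit directly between nodes 0 and 1, so they are in parallel and share one voltage V; the full source current 2 A splits among them.
1/R_par = 1/40 + 1/300 = 0.02833 S  =>  R_par = 35.29 Ω
V = I × R_par = 2 × 35.29 = 70.59 V
I_R1 = V/R1 = 70.59/40 = 1.765 A

Final answer: 1.765 A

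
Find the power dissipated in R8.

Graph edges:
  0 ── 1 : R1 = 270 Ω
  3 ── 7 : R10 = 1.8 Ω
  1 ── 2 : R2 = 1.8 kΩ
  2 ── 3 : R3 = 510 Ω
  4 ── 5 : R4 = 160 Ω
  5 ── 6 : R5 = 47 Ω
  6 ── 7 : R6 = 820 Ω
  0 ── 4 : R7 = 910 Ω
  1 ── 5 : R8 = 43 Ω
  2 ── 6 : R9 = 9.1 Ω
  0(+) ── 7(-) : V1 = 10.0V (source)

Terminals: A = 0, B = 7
Nodal analysis, taking node 7 as the 0 V reference.
Source V1 fixes V_0 = 10 V.
KCL at each unknown node (sum of currents leaving = 0; resistances in Ω):
  Node 1: (V_1 - 10)/270 + (V_1 - V_2)/1800 + (V_1 - V_5)/43 = 0
  Node 2: (V_2 - V_1)/1800 + (V_2 - V_3)/510 + (V_2 - V_6)/9.1 = 0
  Node 3: (V_3 - V_2)/510 + (V_3 - 0)/1.8 = 0
  Node 4: (V_4 - V_5)/160 + (V_4 - 10)/910 = 0
  Node 5: (V_5 - V_4)/160 + (V_5 - V_6)/47 + (V_5 - V_1)/43 = 0
  Node 6: (V_6 - V_5)/47 + (V_6 - 0)/820 + (V_6 - V_2)/9.1 = 0
Collecting terms (coefficients in siemens):
  0.02752·V_1 - 0.0005556·V_2 - 0.02326·V_5 = 0.03704
  0.1124·V_2 - 0.0005556·V_1 - 0.001961·V_3 - 0.1099·V_6 = 0
  0.5575·V_3 - 0.001961·V_2 = 0
  0.007349·V_4 - 0.00625·V_5 = 0.01099
  0.05078·V_5 - 0.02326·V_1 - 0.00625·V_4 - 0.02128·V_6 = 0
  0.1324·V_6 - 0.1099·V_2 - 0.02128·V_5 = 0
Solving these 6 simultaneous equations (Gaussian elimination) gives:
  V_1 = 6.534 V, V_2 = 5.186 V, V_3 = 0.01824 V, V_4 = 6.61 V
  V_5 = 6.014 V, V_6 = 5.271 V
I_R8 = (V_1 - V_5)/R8 = (6.534 - 6.014)/43 = 0.01209 A
P_R8 = I_R8² × R8 = (0.01209)² × 43 = 0.006282 W

Final answer: 0.006282 W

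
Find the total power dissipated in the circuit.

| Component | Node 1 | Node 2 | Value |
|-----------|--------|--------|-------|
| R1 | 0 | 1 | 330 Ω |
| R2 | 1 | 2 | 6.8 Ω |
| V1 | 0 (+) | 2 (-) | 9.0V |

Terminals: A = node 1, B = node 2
Nodal analysis, taking node 2 as the 0 V reference.
Source V1 fixes V_0 = 9 V.
KCL at each unknown node (sum of currents leaving = 0; resistances in Ω):
  Node 1: (V_1 - 9)/330 + (V_1 - 0)/6.8 = 0
Collecting terms: 0.1501 × V_1 = 0.02727  =>  V_1 = 0.1817 V
Power in each resistor, P = (ΔV)²/R:
  P_R1 = (9 - 0.1817)²/330 = 0.2356 W
  P_R2 = (0.1817 - 0)²/6.8 = 0.004856 W
P_total = P_R1 + P_R2 = 0.2405 W

Final answer: 0.2405 W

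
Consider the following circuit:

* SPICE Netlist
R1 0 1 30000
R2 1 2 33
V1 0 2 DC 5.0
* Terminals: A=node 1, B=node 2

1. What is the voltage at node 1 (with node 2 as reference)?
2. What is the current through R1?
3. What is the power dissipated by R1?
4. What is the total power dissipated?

Nodal analysis, taking node 2 as the 0 V reference.
Source V1 fixes V_0 = 5 V.
KCL at each unknown node (sum of currents leaving = 0; resistances in Ω):
  Node 1: (V_1 - 5)/30000 + (V_1 - 0)/33 = 0
Collecting terms: 0.03034 × V_1 = 0.0001667  =>  V_1 = 0.005494 V
Part 1:
  Read off the nodal solution: V_1 = 0.005494 V
Part 2:
  I_R1 = (V_0 - V_1)/R1 = (5 - 0.005494)/30000 = 0.0001665 A
  Magnitude: I_R1 = 0.0001665 A
Part 3:
  I_R1 = (V_0 - V_1)/R1 = (5 - 0.005494)/30000 = 0.0001665 A
  P_R1 = I_R1² × R1 = (0.0001665)² × 30000 = 0.0008315 W
Part 4:
  Power in each resistor, P = (ΔV)²/R:
    P_R1 = (5 - 0.005494)²/30000 = 0.0008315 W
    P_R2 = (0.005494 - 0)²/33 = 0.0000009147 W
  P_total = P_R1 + P_R2 = 0.0008324 W

Final answers:
1. V_1 = 0.005494 V
2. I_R1 = 0.0001665 A
3. P_R1 = 0.0008315 W
4. P_total = 0.0008324 W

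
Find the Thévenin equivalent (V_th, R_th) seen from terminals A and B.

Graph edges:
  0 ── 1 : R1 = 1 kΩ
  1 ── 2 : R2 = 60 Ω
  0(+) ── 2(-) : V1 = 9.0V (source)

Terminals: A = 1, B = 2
Step 1 — V_th is the open-circuit voltage V_A - V_B (nothing connected across the terminals).
Nodal analysis, taking node 2 as the 0 V reference.
Source V1 fixes V_0 = 9 V.
KCL at each unknown node (sum of currents leaving = 0; resistances in Ω):
  Node 1: (V_1 - 9)/1000 + (V_1 - 0)/60 = 0
Collecting terms: 0.01767 × V_1 = 0.009  =>  V_1 = 0.5094 V
V_th = V_1 - V_2 = 0.5094 - 0 = 0.5094 V
Step 2 — R_th: zero the source — replace V1 by a short circuit (node 2 merges into node 0) — and find the resistance seen between A (node 1) and B (node 0).
Reduce the network between node 1 (A) and node 0 (B) by series/parallel combination:
  Rp1 = R1 ‖ R2 (parallel, both between nodes 0 and 1) = 1/(1/1000 + 1/60) = 56.6 Ω
R_th = 56.6 Ω

Final answer: V_th = 0.5094 V, R_th = 56.6 Ω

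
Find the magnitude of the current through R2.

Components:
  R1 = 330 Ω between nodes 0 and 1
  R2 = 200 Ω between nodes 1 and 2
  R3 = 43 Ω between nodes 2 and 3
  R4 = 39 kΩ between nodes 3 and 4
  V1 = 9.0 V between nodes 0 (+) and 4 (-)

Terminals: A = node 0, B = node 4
Nodal analysis, taking node 4 as the 0 V reference.
Source V1 fixes V_0 = 9 V.
KCL at each unknown node (sum of currents leaving = 0; resistances in Ω):
  Node 1: (V_1 - 9)/330 + (V_1 - V_2)/200 = 0
  Node 2: (V_2 - V_1)/200 + (V_2 - V_3)/43 = 0
  Node 3: (V_3 - V_2)/43 + (V_3 - 0)/39000 = 0
Collecting terms (coefficients in siemens):
  0.00803·V_1 - 0.005·V_2 = 0.02727
  0.02826·V_2 - 0.005·V_1 - 0.02326·V_3 = 0
  0.02328·V_3 - 0.02326·V_2 = 0
Solving these 3 simultaneous equations (Gaussian elimination) gives:
  V_1 = 8.925 V, V_2 = 8.879 V, V_3 = 8.87 V
I_R2 = (V_1 - V_2)/R2 = (8.925 - 8.879)/200 = 0.0002274 A
|I_R2| = 0.0002274 A

Final answer: |I_R2| = 0.0002274 A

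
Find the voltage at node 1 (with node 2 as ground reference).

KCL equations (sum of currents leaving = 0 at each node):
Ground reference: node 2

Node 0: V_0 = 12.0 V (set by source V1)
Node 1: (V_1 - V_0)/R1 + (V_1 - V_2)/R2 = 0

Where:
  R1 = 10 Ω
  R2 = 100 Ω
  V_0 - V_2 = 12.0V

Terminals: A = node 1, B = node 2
Nodal analysis, taking node 2 as the 0 V reference.
Source V1 fixes V_0 = 12 V.
KCL at each unknown node (sum of currents leaving = 0; resistances in Ω):
  Node 1: (V_1 - 12)/10 + (V_1 - 0)/100 = 0
Collecting terms: 0.11 × V_1 = 1.2  =>  V_1 = 10.91 V
The requested potential is V_1 = 10.91 V.

Final answer: V_1 = 10.91 V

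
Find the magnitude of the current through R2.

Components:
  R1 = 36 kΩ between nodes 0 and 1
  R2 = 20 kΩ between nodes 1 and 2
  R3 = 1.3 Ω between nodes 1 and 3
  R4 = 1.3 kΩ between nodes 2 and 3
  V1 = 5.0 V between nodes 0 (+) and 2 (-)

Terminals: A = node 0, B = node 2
Nodal analysis, taking node 2 as the 0 V reference.
Source V1 fixes V_0 = 5 V.
KCL at each unknown node (sum of currents leaving = 0; resistances in Ω):
  Node 1: (V_1 - 5)/36000 + (V_1 - 0)/20000 + (V_1 - V_3)/1.3 = 0
  Node 3: (V_3 - V_1)/1.3 + (V_3 - 0)/1300 = 0
Collecting terms (coefficients in siemens):
  0.7693·V_1 - 0.7692·V_3 = 0.0001389
  0.77·V_3 - 0.7692·V_1 = 0
Determinant D = (0.7693)(0.77) - (-0.7692)(-0.7692) = 0.0006516
V_1 = [(0.0001389)(0.77) - (-0.7692)(0)]/D = 0.1641 V
V_3 = [(0.7693)(0) - (0.0001389)(-0.7692)]/D = 0.164 V
I_R2 = (V_1 - V_2)/R2 = (0.1641 - 0)/20000 = 0.000008206 A
|I_R2| = 0.000008206 A

Final answer: |I_R2| = 8.206e-06 A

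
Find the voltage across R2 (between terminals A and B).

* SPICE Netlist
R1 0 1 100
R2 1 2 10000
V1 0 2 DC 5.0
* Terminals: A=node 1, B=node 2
R1 and R2 are in series across V1 (node 0 → node 1 → node 2), and the output A–B is taken across R2, so this is a voltage divider.
Series current: I = V1/(R1 + R2) = 5/(100 + 10000) = 5/10100 = 0.000495 A
V_R2 = I × R2 = V1 × R2/(R1 + R2) = 5 × 10000/10100 = 4.95 V

Final answer: 4.95 V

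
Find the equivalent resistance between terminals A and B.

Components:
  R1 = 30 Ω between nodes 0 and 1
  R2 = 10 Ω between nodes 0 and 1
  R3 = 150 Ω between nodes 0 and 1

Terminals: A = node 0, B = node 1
Reduce the network between node 0 (A) and node 1 (B) by series/parallel combination:
  Rp1 = R1 ‖ R2 ‖ R3 (parallel, all between nodes 0 and 1) = 1/(1/30 + 1/10 + 1/150) = 7.143 Ω
R_eq = 7.143 Ω

Final answer: 7.143 Ω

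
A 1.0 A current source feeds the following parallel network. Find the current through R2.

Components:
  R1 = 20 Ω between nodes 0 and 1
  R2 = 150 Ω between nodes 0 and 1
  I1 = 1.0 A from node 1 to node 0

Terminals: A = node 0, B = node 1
All resistors sit directly between nodes 0 and 1, so they are in parallel and share one voltage V; the full source current 1 A splits among them.
1/R_par = 1/20 + 1/150 = 0.05667 S  =>  R_par = 17.65 Ω
V = I × R_par = 1 × 17.65 = 17.65 V
I_R2 = V/R2 = 17.65/150 = 0.1176 A

Final answer: 0.1176 A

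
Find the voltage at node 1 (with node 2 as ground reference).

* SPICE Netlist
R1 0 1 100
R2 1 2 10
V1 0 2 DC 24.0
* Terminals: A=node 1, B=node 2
Nodal analysis, taking node 2 as the 0 V reference.
Source V1 fixes V_0 = 24 V.
KCL at each unknown node (sum of currents leaving = 0; resistances in Ω):
  Node 1: (V_1 - 24)/100 + (V_1 - 0)/10 = 0
Collecting terms: 0.11 × V_1 = 0.24  =>  V_1 = 2.182 V
The requested potential is V_1 = 2.182 V.

Final answer: V_1 = 2.182 V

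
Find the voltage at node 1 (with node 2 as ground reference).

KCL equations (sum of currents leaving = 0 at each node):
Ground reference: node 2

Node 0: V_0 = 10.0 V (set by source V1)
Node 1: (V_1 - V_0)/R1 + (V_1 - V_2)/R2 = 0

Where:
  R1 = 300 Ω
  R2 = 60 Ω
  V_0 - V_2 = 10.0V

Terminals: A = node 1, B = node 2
Nodal analysis, taking node 2 as the 0 V reference.
Source V1 fixes V_0 = 10 V.
KCL at each unknown node (sum of currents leaving = 0; resistances in Ω):
  Node 1: (V_1 - 10)/300 + (V_1 - 0)/60 = 0
Collecting terms: 0.02 × V_1 = 0.03333  =>  V_1 = 1.667 V
The requested potential is V_1 = 1.667 V.

Final answer: V_1 = 1.667 V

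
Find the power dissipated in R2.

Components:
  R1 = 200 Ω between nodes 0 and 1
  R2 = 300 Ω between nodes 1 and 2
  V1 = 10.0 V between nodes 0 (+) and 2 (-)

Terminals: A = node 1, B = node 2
Nodal analysis, taking node 2 as the 0 V reference.
Source V1 fixes V_0 = 10 V.
KCL at each unknown node (sum of currents leaving = 0; resistances in Ω):
  Node 1: (V_1 - 10)/200 + (V_1 - 0)/300 = 0
Collecting terms: 0.008333 × V_1 = 0.05  =>  V_1 = 6 V
I_R2 = (V_1 - V_2)/R2 = (6 - 0)/300 = 0.02 A
P_R2 = I_R2² × R2 = (0.02)² × 300 = 0.12 W

Final answer: 0.12 W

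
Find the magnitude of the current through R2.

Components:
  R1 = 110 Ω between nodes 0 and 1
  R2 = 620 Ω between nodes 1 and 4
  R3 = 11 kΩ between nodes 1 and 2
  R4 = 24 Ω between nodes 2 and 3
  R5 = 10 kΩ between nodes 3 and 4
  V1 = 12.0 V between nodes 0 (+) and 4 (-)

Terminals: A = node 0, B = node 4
Nodal analysis, taking node 4 as the 0 V reference.
Source V1 fixes V_0 = 12 V.
KCL at each unknown node (sum of currents leaving = 0; resistances in Ω):
  Node 1: (V_1 - 12)/110 + (V_1 - 0)/620 + (V_1 - V_2)/11000 = 0
  Node 2: (V_2 - V_1)/11000 + (V_2 - V_3)/24 = 0
  Node 3: (V_3 - V_2)/24 + (V_3 - 0)/10000 = 0
Collecting terms (coefficients in siemens):
  0.01079·V_1 - 0.00009091·V_2 = 0.1091
  0.04176·V_2 - 0.00009091·V_1 - 0.04167·V_3 = 0
  0.04177·V_3 - 0.04167·V_2 = 0
Solving these 3 simultaneous equations (Gaussian elimination) gives:
  V_1 = 10.15 V, V_2 = 4.838 V, V_3 = 4.826 V
I_R2 = (V_1 - V_4)/R2 = (10.15 - 0)/620 = 0.01637 A
|I_R2| = 0.01637 A

Final answer: |I_R2| = 0.01637 A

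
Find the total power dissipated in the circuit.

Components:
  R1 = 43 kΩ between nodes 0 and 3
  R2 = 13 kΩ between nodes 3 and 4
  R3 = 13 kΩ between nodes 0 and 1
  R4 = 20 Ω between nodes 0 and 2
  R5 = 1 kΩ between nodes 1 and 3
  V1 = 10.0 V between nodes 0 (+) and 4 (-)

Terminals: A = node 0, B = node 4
Nodal analysis, taking node 4 as the 0 V reference.
Source V1 fixes V_0 = 10 V.
KCL at each unknown node (sum of currents leaving = 0; resistances in Ω):
  Node 1: (V_1 - 10)/13000 + (V_1 - V_3)/1000 = 0
  Node 2: (V_2 - 10)/20 = 0
  Node 3: (V_3 - 10)/43000 + (V_3 - 0)/13000 + (V_3 - V_1)/1000 = 0
Collecting terms (coefficients in siemens):
  0.001077·V_1 - 0.001·V_3 = 0.0007692
  0.05·V_2 = 0.5
  0.0011·V_3 - 0.001·V_1 = 0.0002326
Solving these 3 simultaneous equations (Gaussian elimination) gives:
  V_1 = 5.838 V, V_2 = 10 V, V_3 = 5.517 V
Power in each resistor, P = (ΔV)²/R:
  P_R1 = (10 - 5.517)²/43000 = 0.0004673 W
  P_R2 = (5.517 - 0)²/13000 = 0.002342 W
  P_R3 = (10 - 5.838)²/13000 = 0.001333 W
  P_R4 = (10 - 10)²/20 = 0 W
  P_R5 = (5.838 - 5.517)²/1000 = 0.0001025 W
P_total = P_R1 + P_R2 + P_R3 + P_R4 + P_R5 = 0.004244 W

Final answer: 0.004244 W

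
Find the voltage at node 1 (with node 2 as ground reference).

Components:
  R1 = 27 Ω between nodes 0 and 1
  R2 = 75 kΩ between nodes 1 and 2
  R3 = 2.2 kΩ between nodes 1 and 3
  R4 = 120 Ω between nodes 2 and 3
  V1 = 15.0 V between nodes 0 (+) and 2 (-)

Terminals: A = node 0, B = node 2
Nodal analysis, taking node 2 as the 0 V reference.
Source V1 fixes V_0 = 15 V.
KCL at each unknown node (sum of currents leaving = 0; resistances in Ω):
  Node 1: (V_1 - 15)/27 + (V_1 - 0)/75000 + (V_1 - V_3)/2200 = 0
  Node 3: (V_3 - V_1)/2200 + (V_3 - 0)/120 = 0
Collecting terms (coefficients in siemens):
  0.0375·V_1 - 0.0004545·V_3 = 0.5556
  0.008788·V_3 - 0.0004545·V_1 = 0
Determinant D = (0.0375)(0.008788) - (-0.0004545)(-0.0004545) = 0.0003294
V_1 = [(0.5556)(0.008788) - (-0.0004545)(0)]/D = 14.82 V
V_3 = [(0.0375)(0) - (0.5556)(-0.0004545)]/D = 0.7667 V
The requested potential is V_1 = 14.82 V.

Final answer: V_1 = 14.82 V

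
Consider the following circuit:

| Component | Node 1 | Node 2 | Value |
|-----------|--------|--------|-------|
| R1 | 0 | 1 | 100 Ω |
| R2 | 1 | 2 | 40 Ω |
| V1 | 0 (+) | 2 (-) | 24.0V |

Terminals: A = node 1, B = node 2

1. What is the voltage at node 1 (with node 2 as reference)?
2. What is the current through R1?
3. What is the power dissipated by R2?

Nodal analysis, taking node 2 as the 0 V reference.
Source V1 fixes V_0 = 24 V.
KCL at each unknown node (sum of currents leaving = 0; resistances in Ω):
  Node 1: (V_1 - 24)/100 + (V_1 - 0)/40 = 0
Collecting terms: 0.035 × V_1 = 0.24  =>  V_1 = 6.857 V
Part 1:
  Read off the nodal solution: V_1 = 6.857 V
Part 2:
  I_R1 = (V_0 - V_1)/R1 = (24 - 6.857)/100 = 0.1714 A
  Magnitude: I_R1 = 0.1714 A
Part 3:
  I_R2 = (V_1 - V_2)/R2 = (6.857 - 0)/40 = 0.1714 A
  P_R2 = I_R2² × R2 = (0.1714)² × 40 = 1.176 W

Final answers:
1. V_1 = 6.857 V
2. I_R1 = 0.1714 A
3. P_R2 = 1.176 W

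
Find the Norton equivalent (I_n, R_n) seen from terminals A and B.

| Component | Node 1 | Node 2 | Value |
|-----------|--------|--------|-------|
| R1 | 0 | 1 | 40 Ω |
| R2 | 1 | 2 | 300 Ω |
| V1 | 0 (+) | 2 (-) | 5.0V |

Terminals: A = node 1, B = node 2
Find the Thévenin equivalent first; then I_n = V_th/R_th and R_n = R_th.
Step 1 — V_th is the open-circuit voltage V_A - V_B (nothing connected across the terminals).
Nodal analysis, taking node 2 as the 0 V reference.
Source V1 fixes V_0 = 5 V.
KCL at each unknown node (sum of currents leaving = 0; resistances in Ω):
  Node 1: (V_1 - 5)/40 + (V_1 - 0)/300 = 0
Collecting terms: 0.02833 × V_1 = 0.125  =>  V_1 = 4.412 V
V_th = V_1 - V_2 = 4.412 - 0 = 4.412 V
Step 2 — R_th: zero the source — replace V1 by a short circuit (node 2 merges into node 0) — and find the resistance seen between A (node 1) and B (node 0).
Reduce the network between node 1 (A) and node 0 (B) by series/parallel combination:
  Rp1 = R1 ‖ R2 (parallel, both between nodes 0 and 1) = 1/(1/40 + 1/300) = 35.29 Ω
R_th = 35.29 Ω
I_n = V_th/R_th = 4.412/35.29 = 0.125 A, and R_n = R_th = 35.29 Ω

Final answer: I_n = 0.125 A, R_n = 35.29 Ω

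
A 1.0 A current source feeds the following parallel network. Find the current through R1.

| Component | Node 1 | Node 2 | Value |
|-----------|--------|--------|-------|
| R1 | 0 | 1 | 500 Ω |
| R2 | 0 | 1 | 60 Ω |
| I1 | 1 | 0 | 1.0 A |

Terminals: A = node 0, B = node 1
All resistors sit directly between nodes 0 and 1, so they are in parallel and share one voltage V; the full source current 1 A splits among them.
1/R_par = 1/500 + 1/60 = 0.01867 S  =>  R_par = 53.57 Ω
V = I × R_par = 1 × 53.57 = 53.57 V
I_R1 = V/R1 = 53.57/500 = 0.1071 A

Final answer: 0.1071 A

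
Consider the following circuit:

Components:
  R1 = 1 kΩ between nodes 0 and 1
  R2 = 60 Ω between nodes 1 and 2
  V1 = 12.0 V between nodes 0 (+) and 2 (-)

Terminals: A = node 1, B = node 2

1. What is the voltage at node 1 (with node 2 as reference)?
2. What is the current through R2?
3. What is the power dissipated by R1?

Nodal analysis, taking node 2 as the 0 V reference.
Source V1 fixes V_0 = 12 V.
KCL at each unknown node (sum of currents leaving = 0; resistances in Ω):
  Node 1: (V_1 - 12)/1000 + (V_1 - 0)/60 = 0
Collecting terms: 0.01767 × V_1 = 0.012  =>  V_1 = 0.6792 V
Part 1:
  Read off the nodal solution: V_1 = 0.6792 V
Part 2:
  I_R2 = (V_1 - V_2)/R2 = (0.6792 - 0)/60 = 0.01132 A
  Magnitude: I_R2 = 0.01132 A
Part 3:
  I_R1 = (V_0 - V_1)/R1 = (12 - 0.6792)/1000 = 0.01132 A
  P_R1 = I_R1² × R1 = (0.01132)² × 1000 = 0.1282 W

Final answers:
1. V_1 = 0.6792 V
2. I_R2 = 0.01132 A
3. P_R1 = 0.1282 W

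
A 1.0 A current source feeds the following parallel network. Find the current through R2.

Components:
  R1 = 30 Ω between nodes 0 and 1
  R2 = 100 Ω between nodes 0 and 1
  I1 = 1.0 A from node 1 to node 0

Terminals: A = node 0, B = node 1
All resistors sit directly between nodes 0 and 1, so they are in parallel and share one voltage V; the full source current 1 A splits among them.
1/R_par = 1/30 + 1/100 = 0.04333 S  =>  R_par = 23.08 Ω
V = I × R_par = 1 × 23.08 = 23.08 V
I_R2 = V/R2 = 23.08/100 = 0.2308 A

Final answer: 0.2308 A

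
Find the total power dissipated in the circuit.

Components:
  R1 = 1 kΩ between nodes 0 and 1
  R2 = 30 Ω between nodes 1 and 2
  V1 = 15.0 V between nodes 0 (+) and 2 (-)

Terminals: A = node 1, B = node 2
Nodal analysis, taking node 2 as the 0 V reference.
Source V1 fixes V_0 = 15 V.
KCL at each unknown node (sum of currents leaving = 0; resistances in Ω):
  Node 1: (V_1 - 15)/1000 + (V_1 - 0)/30 = 0
Collecting terms: 0.03433 × V_1 = 0.015  =>  V_1 = 0.4369 V
Power in each resistor, P = (ΔV)²/R:
  P_R1 = (15 - 0.4369)²/1000 = 0.2121 W
  P_R2 = (0.4369 - 0)²/30 = 0.006363 W
P_total = P_R1 + P_R2 = 0.2184 W

Final answer: 0.2184 W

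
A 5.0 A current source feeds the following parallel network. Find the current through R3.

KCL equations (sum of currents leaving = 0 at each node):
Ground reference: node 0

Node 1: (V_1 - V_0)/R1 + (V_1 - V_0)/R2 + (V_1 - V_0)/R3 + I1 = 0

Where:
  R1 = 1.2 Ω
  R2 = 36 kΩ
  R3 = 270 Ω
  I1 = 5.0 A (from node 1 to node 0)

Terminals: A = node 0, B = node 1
All resistors sit directly between nodes 0 and 1, so they are in parallel and share one voltage V; the full source current 5 A splits among them.
1/R_par = 1/1.2 + 1/36000 + 1/270 = 0.8371 S  =>  R_par = 1.195 Ω
V = I × R_par = 5 × 1.195 = 5.973 V
I_R3 = V/R3 = 5.973/270 = 0.02212 A

Final answer: 0.02212 A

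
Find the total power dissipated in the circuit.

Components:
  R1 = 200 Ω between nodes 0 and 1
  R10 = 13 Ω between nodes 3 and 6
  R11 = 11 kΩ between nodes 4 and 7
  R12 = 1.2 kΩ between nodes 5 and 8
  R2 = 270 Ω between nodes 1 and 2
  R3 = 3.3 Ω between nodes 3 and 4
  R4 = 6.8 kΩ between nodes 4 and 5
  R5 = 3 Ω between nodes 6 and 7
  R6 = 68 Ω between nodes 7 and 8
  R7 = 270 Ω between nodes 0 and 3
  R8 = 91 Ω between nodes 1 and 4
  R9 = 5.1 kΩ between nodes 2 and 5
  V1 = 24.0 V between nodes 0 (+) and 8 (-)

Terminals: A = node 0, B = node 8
Nodal analysis, taking node 8 as the 0 V reference.
Source V1 fixes V_0 = 24 V.
KCL at each unknown node (sum of currents leaving = 0; resistances in Ω):
  Node 1: (V_1 - 24)/200 + (V_1 - V_2)/270 + (V_1 - V_4)/91 = 0
  Node 2: (V_2 - V_1)/270 + (V_2 - V_5)/5100 = 0
  Node 3: (V_3 - V_4)/3.3 + (V_3 - 24)/270 + (V_3 - V_6)/13 = 0
  Node 4: (V_4 - V_3)/3.3 + (V_4 - V_5)/6800 + (V_4 - V_1)/91 + (V_4 - V_7)/11000 = 0
  Node 5: (V_5 - V_4)/6800 + (V_5 - V_2)/5100 + (V_5 - 0)/1200 = 0
  Node 6: (V_6 - V_7)/3 + (V_6 - V_3)/13 = 0
  Node 7: (V_7 - V_6)/3 + (V_7 - 0)/68 + (V_7 - V_4)/11000 = 0
Collecting terms (coefficients in siemens):
  0.01969·V_1 - 0.003704·V_2 - 0.01099·V_4 = 0.12
  0.0039·V_2 - 0.003704·V_1 - 0.0001961·V_5 = 0
  0.3837·V_3 - 0.303·V_4 - 0.07692·V_6 = 0.08889
  0.3143·V_4 - 0.01099·V_1 - 0.303·V_3 - 0.0001471·V_5 - 0.00009091·V_7 = 0
  0.001176·V_5 - 0.0001961·V_2 - 0.0001471·V_4 = 0
  0.4103·V_6 - 0.07692·V_3 - 0.3333·V_7 = 0
  0.3481·V_7 - 0.00009091·V_4 - 0.3333·V_6 = 0
Solving these 7 simultaneous equations (Gaussian elimination) gives:
  V_1 = 13.58 V, V_2 = 13.07 V, V_3 = 8.854 V, V_4 = 9.016 V
  V_5 = 3.305 V, V_6 = 7.485 V, V_7 = 7.169 V
Power in each resistor, P = (ΔV)²/R:
  P_R1 = (24 - 13.58)²/200 = 0.5427 W
  P_R2 = (13.58 - 13.07)²/270 = 0.000989 W
  P_R3 = (8.854 - 9.016)²/3.3 = 0.007978 W
  P_R4 = (9.016 - 3.305)²/6800 = 0.004797 W
  P_R5 = (7.485 - 7.169)²/3 = 0.03324 W
  P_R6 = (7.169 - 0)²/68 = 0.7559 W
  P_R7 = (24 - 8.854)²/270 = 0.8497 W
  P_R8 = (13.58 - 9.016)²/91 = 0.2291 W
  P_R9 = (13.07 - 3.305)²/5100 = 0.01868 W
  P_R10 = (8.854 - 7.485)²/13 = 0.1441 W
  P_R11 = (9.016 - 7.169)²/11000 = 0.00031 W
  P_R12 = (3.305 - 0)²/1200 = 0.0091 W
P_total = P_R1 + P_R2 + P_R3 + P_R4 + P_R5 + P_R6 + P_R7 + P_R8 + P_R9 + P_R10 + P_R11 + P_R12 = 2.596 W

Final answer: 2.596 W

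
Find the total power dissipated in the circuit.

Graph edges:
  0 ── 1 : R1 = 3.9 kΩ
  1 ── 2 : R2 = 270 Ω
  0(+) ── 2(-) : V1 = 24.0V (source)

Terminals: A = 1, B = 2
Nodal analysis, taking node 2 as the 0 V reference.
Source V1 fixes V_0 = 24 V.
KCL at each unknown node (sum of currents leaving = 0; resistances in Ω):
  Node 1: (V_1 - 24)/3900 + (V_1 - 0)/270 = 0
Collecting terms: 0.00396 × V_1 = 0.006154  =>  V_1 = 1.554 V
Power in each resistor, P = (ΔV)²/R:
  P_R1 = (24 - 1.554)²/3900 = 0.1292 W
  P_R2 = (1.554 - 0)²/270 = 0.008944 W
P_total = P_R1 + P_R2 = 0.1381 W

Final answer: 0.1381 W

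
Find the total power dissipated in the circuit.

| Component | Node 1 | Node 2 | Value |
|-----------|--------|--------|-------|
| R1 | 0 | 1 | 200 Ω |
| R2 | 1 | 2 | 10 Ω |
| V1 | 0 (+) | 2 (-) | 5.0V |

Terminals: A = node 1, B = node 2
Nodal analysis, taking node 2 as the 0 V reference.
Source V1 fixes V_0 = 5 V.
KCL at each unknown node (sum of currents leaving = 0; resistances in Ω):
  Node 1: (V_1 - 5)/200 + (V_1 - 0)/10 = 0
Collecting terms: 0.105 × V_1 = 0.025  =>  V_1 = 0.2381 V
Power in each resistor, P = (ΔV)²/R:
  P_R1 = (5 - 0.2381)²/200 = 0.1134 W
  P_R2 = (0.2381 - 0)²/10 = 0.005669 W
P_total = P_R1 + P_R2 = 0.119 W

Final answer: 0.119 W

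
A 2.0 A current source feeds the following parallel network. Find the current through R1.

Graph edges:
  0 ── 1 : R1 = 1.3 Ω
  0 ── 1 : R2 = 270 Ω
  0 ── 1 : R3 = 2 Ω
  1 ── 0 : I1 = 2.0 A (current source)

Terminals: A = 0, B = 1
All resistors sit directly between nodes 0 and 1, so they are in parallel and share one voltage V; the full source current 2 A splits among them.
1/R_par = 1/1.3 + 1/270 + 1/2 = 1.273 S  =>  R_par = 0.7856 Ω
V = I × R_par = 2 × 0.7856 = 1.571 V
I_R1 = V/R1 = 1.571/1.3 = 1.209 A

Final answer: 1.209 A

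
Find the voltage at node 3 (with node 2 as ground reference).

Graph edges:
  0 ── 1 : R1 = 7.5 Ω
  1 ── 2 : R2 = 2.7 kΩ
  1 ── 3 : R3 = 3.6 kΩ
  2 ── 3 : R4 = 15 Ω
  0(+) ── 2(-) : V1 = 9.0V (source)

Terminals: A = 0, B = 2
Nodal analysis, taking node 2 as the 0 V reference.
Source V1 fixes V_0 = 9 V.
KCL at each unknown node (sum of currents leaving = 0; resistances in Ω):
  Node 1: (V_1 - 9)/7.5 + (V_1 - 0)/2700 + (V_1 - V_3)/3600 = 0
  Node 3: (V_3 - V_1)/3600 + (V_3 - 0)/15 = 0
Collecting terms (coefficients in siemens):
  0.134·V_1 - 0.0002778·V_3 = 1.2
  0.06694·V_3 - 0.0002778·V_1 = 0
Determinant D = (0.134)(0.06694) - (-0.0002778)(-0.0002778) = 0.008969
V_1 = [(1.2)(0.06694) - (-0.0002778)(0)]/D = 8.957 V
V_3 = [(0.134)(0) - (1.2)(-0.0002778)]/D = 0.03716 V
The requested potential is V_3 = 0.03716 V.

Final answer: V_3 = 0.03716 V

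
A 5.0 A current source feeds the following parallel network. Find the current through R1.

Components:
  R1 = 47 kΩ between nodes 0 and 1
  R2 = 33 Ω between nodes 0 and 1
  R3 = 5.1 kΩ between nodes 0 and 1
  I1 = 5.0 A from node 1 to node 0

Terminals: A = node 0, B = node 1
All resistors sit directly between nodes 0 and 1, so they are in parallel and share one voltage V; the full source current 5 A splits among them.
1/R_par = 1/47000 + 1/33 + 1/5100 = 0.03052 S  =>  R_par = 32.76 Ω
V = I × R_par = 5 × 32.76 = 163.8 V
I_R1 = V/R1 = 163.8/47000 = 0.003486 A

Final answer: 0.003486 A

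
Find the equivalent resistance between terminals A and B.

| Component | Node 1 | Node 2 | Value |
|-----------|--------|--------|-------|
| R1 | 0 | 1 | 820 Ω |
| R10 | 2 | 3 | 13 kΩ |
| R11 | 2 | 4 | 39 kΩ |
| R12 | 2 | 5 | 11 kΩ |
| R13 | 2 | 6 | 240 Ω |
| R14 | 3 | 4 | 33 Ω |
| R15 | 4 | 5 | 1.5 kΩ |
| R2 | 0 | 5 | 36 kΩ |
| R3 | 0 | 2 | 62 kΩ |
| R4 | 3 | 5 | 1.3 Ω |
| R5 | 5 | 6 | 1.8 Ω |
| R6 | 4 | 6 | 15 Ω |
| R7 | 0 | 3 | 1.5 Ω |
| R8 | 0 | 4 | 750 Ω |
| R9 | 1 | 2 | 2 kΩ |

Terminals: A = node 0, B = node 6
The network is not a plain series/parallel combination. Inject a 1 A test current into terminal A (node 0) and return it from terminal B (node 6); then R_eq = V_A / (1 A).
Nodal analysis, taking node 6 as the 0 V reference.
Current source I_test pushes 1 A into node 0 and draws it out of node 6.
KCL at each unknown node (sum of currents leaving = 0; resistances in Ω):
  Node 0: (V_0 - V_1)/820 + (V_0 - V_5)/36000 + (V_0 - V_2)/62000 + (V_0 - V_3)/1.5 + (V_0 - V_4)/750 - 1 = 0
  Node 1: (V_1 - V_0)/820 + (V_1 - V_2)/2000 = 0
  Node 2: (V_2 - V_0)/62000 + (V_2 - V_1)/2000 + (V_2 - V_3)/13000 + (V_2 - V_4)/39000 + (V_2 - V_5)/11000 + (V_2 - 0)/240 = 0
  Node 3: (V_3 - V_0)/1.5 + (V_3 - V_2)/13000 + (V_3 - V_5)/1.3 + (V_3 - V_4)/33 = 0
  Node 4: (V_4 - V_0)/750 + (V_4 - V_2)/39000 + (V_4 - V_3)/33 + (V_4 - 0)/15 + (V_4 - V_5)/1500 = 0
  Node 5: (V_5 - V_0)/36000 + (V_5 - V_2)/11000 + (V_5 - V_3)/1.3 + (V_5 - V_4)/1500 + (V_5 - 0)/1.8 = 0
Collecting terms (coefficients in siemens):
  0.6693·V_0 - 0.00122·V_1 - 0.00001613·V_2 - 0.6667·V_3 - 0.001333·V_4 - 0.00002778·V_5 = 1
  0.00172·V_1 - 0.00122·V_0 - 0.0005·V_2 = 0
  0.004876·V_2 - 0.00001613·V_0 - 0.0005·V_1 - 0.00007692·V_3 - 0.00002564·V_4 - 0.00009091·V_5 = 0
  1.466·V_3 - 0.6667·V_0 - 0.00007692·V_2 - 0.0303·V_4 - 0.7692·V_5 = 0
  0.099·V_4 - 0.001333·V_0 - 0.00002564·V_2 - 0.0303·V_3 - 0.0006667·V_5 = 0
  1.326·V_5 - 0.00002778·V_0 - 0.00009091·V_2 - 0.7692·V_3 - 0.0006667·V_4 = 0
Solving these 6 simultaneous equations (Gaussian elimination) gives:
  V_0 = 4.388 V, V_1 = 3.237 V, V_2 = 0.4285 V, V_3 = 2.897 V
  V_4 = 0.9574 V, V_5 = 1.682 V
R_eq = V_0 / 1 A = 4.388 Ω

Final answer: 4.388 Ω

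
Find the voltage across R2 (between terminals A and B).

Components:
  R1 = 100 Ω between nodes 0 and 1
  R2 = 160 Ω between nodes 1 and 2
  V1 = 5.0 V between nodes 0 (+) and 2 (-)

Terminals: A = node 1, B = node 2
R1 and R2 are in series across V1 (node 0 → node 1 → node 2), and the output A–B is taken across R2, so this is a voltage divider.
Series current: I = V1/(R1 + R2) = 5/(100 + 160) = 5/260 = 0.01923 A
V_R2 = I × R2 = V1 × R2/(R1 + R2) = 5 × 160/260 = 3.077 V

Final answer: 3.077 V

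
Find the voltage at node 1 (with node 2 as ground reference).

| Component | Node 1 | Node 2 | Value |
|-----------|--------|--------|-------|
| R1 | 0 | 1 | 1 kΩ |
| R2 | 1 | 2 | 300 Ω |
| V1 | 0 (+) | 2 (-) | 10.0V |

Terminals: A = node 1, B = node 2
Nodal analysis, taking node 2 as the 0 V reference.
Source V1 fixes V_0 = 10 V.
KCL at each unknown node (sum of currents leaving = 0; resistances in Ω):
  Node 1: (V_1 - 10)/1000 + (V_1 - 0)/300 = 0
Collecting terms: 0.004333 × V_1 = 0.01  =>  V_1 = 2.308 V
The requested potential is V_1 = 2.308 V.

Final answer: V_1 = 2.308 V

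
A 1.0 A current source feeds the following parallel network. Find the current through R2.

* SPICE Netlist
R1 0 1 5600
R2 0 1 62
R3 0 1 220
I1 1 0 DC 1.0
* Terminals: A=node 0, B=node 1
All resistors sit directly between nodes 0 and 1, so they are in parallel and share one voltage V; the full source current 1 A splits among them.
1/R_par = 1/5600 + 1/62 + 1/220 = 0.02085 S  =>  R_par = 47.95 Ω
V = I × R_par = 1 × 47.95 = 47.95 V
I_R2 = V/R2 = 47.95/62 = 0.7735 A

Final answer: 0.7735 A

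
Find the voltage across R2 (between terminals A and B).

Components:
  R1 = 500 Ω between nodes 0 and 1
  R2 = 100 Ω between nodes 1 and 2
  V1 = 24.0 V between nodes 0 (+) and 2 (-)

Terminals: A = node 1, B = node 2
R1 and R2 are in series across V1 (node 0 → node 1 → node 2), and the output A–B is taken across R2, so this is a voltage divider.
Series current: I = V1/(R1 + R2) = 24/(500 + 100) = 24/600 = 0.04 A
V_R2 = I × R2 = V1 × R2/(R1 + R2) = 24 × 100/600 = 4 V

Final answer: 4 V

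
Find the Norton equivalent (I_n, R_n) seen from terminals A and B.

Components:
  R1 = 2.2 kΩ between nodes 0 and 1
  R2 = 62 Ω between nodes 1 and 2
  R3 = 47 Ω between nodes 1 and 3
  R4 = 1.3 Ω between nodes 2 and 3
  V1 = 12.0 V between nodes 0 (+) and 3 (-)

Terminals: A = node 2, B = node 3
Find the Thévenin equivalent first; then I_n = V_th/R_th and R_n = R_th.
Step 1 — V_th is the open-circuit voltage V_A - V_B (nothing connected across the terminals).
Nodal analysis, taking node 3 as the 0 V reference.
Source V1 fixes V_0 = 12 V.
KCL at each unknown node (sum of currents leaving = 0; resistances in Ω):
  Node 1: (V_1 - 12)/2200 + (V_1 - V_2)/62 + (V_1 - 0)/47 = 0
  Node 2: (V_2 - V_1)/62 + (V_2 - 0)/1.3 = 0
Collecting terms (coefficients in siemens):
  0.03786·V_1 - 0.01613·V_2 = 0.005455
  0.7854·V_2 - 0.01613·V_1 = 0
Determinant D = (0.03786)(0.7854) - (-0.01613)(-0.01613) = 0.02947
V_1 = [(0.005455)(0.7854) - (-0.01613)(0)]/D = 0.1453 V
V_2 = [(0.03786)(0) - (0.005455)(-0.01613)]/D = 0.002985 V
V_th = V_2 - V_3 = 0.002985 - 0 = 0.002985 V
Step 2 — R_th: zero the source — replace V1 by a short circuit (node 3 merges into node 0) — and find the resistance seen between A (node 2) and B (node 0).
Reduce the network between node 2 (A) and node 0 (B) by series/parallel combination:
  Rp1 = R1 ‖ R3 (parallel, both between nodes 0 and 1) = 1/(1/2200 + 1/47) = 46.02 Ω
  Rs1 = R2 + Rp1 (series, joined only at node 1) = 62 + 46.02 = 108 Ω
  Rp2 = R4 ‖ Rs1 (parallel, both between nodes 0 and 2) = 1/(1/1.3 + 1/108) = 1.285 Ω
R_th = 1.285 Ω
I_n = V_th/R_th = 0.002985/1.285 = 0.002324 A, and R_n = R_th = 1.285 Ω

Final answer: I_n = 0.002324 A, R_n = 1.285 Ω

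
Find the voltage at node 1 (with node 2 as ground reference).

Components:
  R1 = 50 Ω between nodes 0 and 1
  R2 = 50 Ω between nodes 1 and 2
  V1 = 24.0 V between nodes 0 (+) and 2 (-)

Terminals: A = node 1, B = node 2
Nodal analysis, taking node 2 as the 0 V reference.
Source V1 fixes V_0 = 24 V.
KCL at each unknown node (sum of currents leaving = 0; resistances in Ω):
  Node 1: (V_1 - 24)/50 + (V_1 - 0)/50 = 0
Collecting terms: 0.04 × V_1 = 0.48  =>  V_1 = 12 V
The requested potential is V_1 = 12 V.

Final answer: V_1 = 12 V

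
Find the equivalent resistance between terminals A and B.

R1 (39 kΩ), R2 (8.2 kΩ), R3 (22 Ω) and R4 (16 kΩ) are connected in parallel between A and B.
Reduce the network between node 0 (A) and node 1 (B) by series/parallel combination:
  Rp1 = R1 ‖ R2 ‖ R3 ‖ R4 (parallel, all between nodes 0 and 1) = 1/(1/39000 + 1/8200 + 1/22 + 1/16000) = 21.9 Ω
R_eq = 21.9 Ω

Final answer: 21.9 Ω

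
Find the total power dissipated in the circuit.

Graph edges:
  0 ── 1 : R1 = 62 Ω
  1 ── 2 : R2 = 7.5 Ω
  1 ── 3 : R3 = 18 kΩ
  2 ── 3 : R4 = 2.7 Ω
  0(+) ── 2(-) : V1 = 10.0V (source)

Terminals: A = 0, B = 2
Nodal analysis, taking node 2 as the 0 V reference.
Source V1 fixes V_0 = 10 V.
KCL at each unknown node (sum of currents leaving = 0; resistances in Ω):
  Node 1: (V_1 - 10)/62 + (V_1 - 0)/7.5 + (V_1 - V_3)/18000 = 0
  Node 3: (V_3 - V_1)/18000 + (V_3 - 0)/2.7 = 0
Collecting terms (coefficients in siemens):
  0.1495·V_1 - 0.00005556·V_3 = 0.1613
  0.3704·V_3 - 0.00005556·V_1 = 0
Determinant D = (0.1495)(0.3704) - (-0.00005556)(-0.00005556) = 0.05539
V_1 = [(0.1613)(0.3704) - (-0.00005556)(0)]/D = 1.079 V
V_3 = [(0.1495)(0) - (0.1613)(-0.00005556)]/D = 0.0001618 V
Power in each resistor, P = (ΔV)²/R:
  P_R1 = (10 - 1.079)²/62 = 1.284 W
  P_R2 = (1.079 - 0)²/7.5 = 0.1552 W
  P_R3 = (1.079 - 0.0001618)²/18000 = 0.00006463 W
  P_R4 = (0 - 0.0001618)²/2.7 = 0.000000009694 W
P_total = P_R1 + P_R2 + P_R3 + P_R4 = 1.439 W

Final answer: 1.439 W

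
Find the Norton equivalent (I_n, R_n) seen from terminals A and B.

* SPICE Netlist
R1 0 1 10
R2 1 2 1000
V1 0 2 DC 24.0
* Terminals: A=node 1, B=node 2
Find the Thévenin equivalent first; then I_n = V_th/R_th and R_n = R_th.
Step 1 — V_th is the open-circuit voltage V_A - V_B (nothing connected across the terminals).
Nodal analysis, taking node 2 as the 0 V reference.
Source V1 fixes V_0 = 24 V.
KCL at each unknown node (sum of currents leaving = 0; resistances in Ω):
  Node 1: (V_1 - 24)/10 + (V_1 - 0)/1000 = 0
Collecting terms: 0.101 × V_1 = 2.4  =>  V_1 = 23.76 V
V_th = V_1 - V_2 = 23.76 - 0 = 23.76 V
Step 2 — R_th: zero the source — replace V1 by a short circuit (node 2 merges into node 0) — and find the resistance seen between A (node 1) and B (node 0).
Reduce the network between node 1 (A) and node 0 (B) by series/parallel combination:
  Rp1 = R1 ‖ R2 (parallel, both between nodes 0 and 1) = 1/(1/10 + 1/1000) = 9.901 Ω
R_th = 9.901 Ω
I_n = V_th/R_th = 23.76/9.901 = 2.4 A, and R_n = R_th = 9.901 Ω

Final answer: I_n = 2.4 A, R_n = 9.901 Ω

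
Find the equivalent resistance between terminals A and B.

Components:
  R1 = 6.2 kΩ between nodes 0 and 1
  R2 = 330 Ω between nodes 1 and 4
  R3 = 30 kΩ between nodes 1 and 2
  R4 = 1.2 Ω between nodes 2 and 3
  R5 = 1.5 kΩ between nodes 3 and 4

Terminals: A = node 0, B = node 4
Reduce the network between node 0 (A) and node 4 (B) by series/parallel combination:
  Rs1 = R3 + R4 (series, joined only at node 2) = 30000 + 1.2 = 30000 Ω
  Rs2 = R5 + Rs1 (series, joined only at node 3) = 1500 + 30000 = 31500 Ω
  Rp1 = R2 ‖ Rs2 (parallel, both between nodes 1 and 4) = 1/(1/330 + 1/31500) = 326.6 Ω
  Rs3 = R1 + Rp1 (series, joined only at node 1) = 6200 + 326.6 = 6527 Ω
R_eq = 6.527 kΩ

Final answer: 6.527 kΩ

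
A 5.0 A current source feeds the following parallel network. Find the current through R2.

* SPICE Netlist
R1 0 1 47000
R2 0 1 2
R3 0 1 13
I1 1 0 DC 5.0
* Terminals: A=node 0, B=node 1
All resistors sit directly between nodes 0 and 1, so they are in parallel and share one voltage V; the full source current 5 A splits among them.
1/R_par = 1/47000 + 1/2 + 1/13 = 0.5769 S  =>  R_par = 1.733 Ω
V = I × R_par = 5 × 1.733 = 8.666 V
I_R2 = V/R2 = 8.666/2 = 4.333 A

Final answer: 4.333 A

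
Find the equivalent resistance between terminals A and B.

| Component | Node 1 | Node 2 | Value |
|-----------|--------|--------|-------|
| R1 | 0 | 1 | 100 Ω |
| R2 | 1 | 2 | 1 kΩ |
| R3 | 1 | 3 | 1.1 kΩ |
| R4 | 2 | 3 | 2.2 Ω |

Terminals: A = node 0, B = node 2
Reduce the network between node 0 (A) and node 2 (B) by series/parallel combination:
  Rs1 = R3 + R4 (series, joined only at node 3) = 1100 + 2.2 = 1102 Ω
  Rp1 = R2 ‖ Rs1 (parallel, both between nodes 1 and 2) = 1/(1/1000 + 1/1102) = 524.3 Ω
  Rs2 = R1 + Rp1 (series, joined only at node 1) = 100 + 524.3 = 624.3 Ω
R_eq = 624.3 Ω

Final answer: 624.3 Ω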